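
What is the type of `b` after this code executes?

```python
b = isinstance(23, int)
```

isinstance() returns bool

bool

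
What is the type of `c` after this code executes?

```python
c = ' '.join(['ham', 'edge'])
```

str.join() returns str

str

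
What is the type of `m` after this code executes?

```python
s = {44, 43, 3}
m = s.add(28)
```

set.add() returns None (mutates in place)

NoneType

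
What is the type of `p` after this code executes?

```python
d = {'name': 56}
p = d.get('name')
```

dict.get() returns the value (int) when key is found

int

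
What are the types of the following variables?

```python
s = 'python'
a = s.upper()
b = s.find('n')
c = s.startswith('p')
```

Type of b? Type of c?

str.find() returns int; str.startswith() returns bool

int, bool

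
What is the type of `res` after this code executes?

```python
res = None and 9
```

'and' returns first falsy value (None)

NoneType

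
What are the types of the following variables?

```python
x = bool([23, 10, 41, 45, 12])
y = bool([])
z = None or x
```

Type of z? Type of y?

None or <bool> returns the bool; bool() returns bool

bool, bool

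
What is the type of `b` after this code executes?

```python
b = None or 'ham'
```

'or' with None returns the other value ('ham', str)

str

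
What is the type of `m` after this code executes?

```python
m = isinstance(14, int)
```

isinstance() returns bool

bool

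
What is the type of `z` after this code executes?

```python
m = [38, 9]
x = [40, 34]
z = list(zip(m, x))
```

list(zip(...)) returns a list of tuples

list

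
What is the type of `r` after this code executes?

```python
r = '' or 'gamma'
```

'or' returns first truthy value ('gamma', which is str)

str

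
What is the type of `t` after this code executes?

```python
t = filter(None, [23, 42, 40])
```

filter() returns a filter iterator object

filter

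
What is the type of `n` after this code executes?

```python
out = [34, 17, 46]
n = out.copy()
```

list.copy() returns list

list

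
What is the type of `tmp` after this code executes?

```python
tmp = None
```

None has type NoneType

NoneType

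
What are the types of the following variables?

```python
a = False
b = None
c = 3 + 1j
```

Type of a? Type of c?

a is bool; c is complex

bool, complex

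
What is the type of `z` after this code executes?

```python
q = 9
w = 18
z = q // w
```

int // int returns int (9 // 18 = 0)

int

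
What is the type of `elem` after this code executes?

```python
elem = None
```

None has type NoneType

NoneType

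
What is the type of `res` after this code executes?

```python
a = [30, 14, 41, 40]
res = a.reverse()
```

list.reverse() returns None

NoneType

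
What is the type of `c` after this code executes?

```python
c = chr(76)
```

chr() returns str (single character)

str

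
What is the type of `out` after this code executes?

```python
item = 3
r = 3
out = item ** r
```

int ** positive int returns int (3 ** 3 = 27)

int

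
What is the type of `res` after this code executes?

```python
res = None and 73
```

'and' returns first falsy value (None)

NoneType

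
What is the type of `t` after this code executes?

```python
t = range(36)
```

range() returns a range object

range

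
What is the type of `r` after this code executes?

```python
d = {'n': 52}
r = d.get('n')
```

dict.get() returns the value (int) when key is found

int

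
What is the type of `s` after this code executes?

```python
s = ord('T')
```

ord() returns int (Unicode code point)

int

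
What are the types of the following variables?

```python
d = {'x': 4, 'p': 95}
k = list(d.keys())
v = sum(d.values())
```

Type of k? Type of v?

list(...) returns list; sum of int values returns int

list, int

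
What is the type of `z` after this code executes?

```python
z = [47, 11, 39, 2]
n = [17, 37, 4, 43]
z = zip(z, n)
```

zip() returns a zip iterator object

zip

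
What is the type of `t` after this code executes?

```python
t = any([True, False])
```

any() returns bool

bool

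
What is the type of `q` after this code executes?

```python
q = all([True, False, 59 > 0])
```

all() returns bool

bool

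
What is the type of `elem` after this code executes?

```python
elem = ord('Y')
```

ord() returns int (Unicode code point)

int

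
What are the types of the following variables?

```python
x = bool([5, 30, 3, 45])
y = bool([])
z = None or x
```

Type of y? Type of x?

bool() returns bool; bool() returns bool

bool, bool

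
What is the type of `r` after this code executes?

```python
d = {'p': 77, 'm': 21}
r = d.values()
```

.values() returns a dict_values view object

dict_values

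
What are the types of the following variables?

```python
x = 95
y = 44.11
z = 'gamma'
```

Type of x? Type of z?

x is int; z is str

int, str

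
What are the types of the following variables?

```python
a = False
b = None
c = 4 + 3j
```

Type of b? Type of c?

b is NoneType; c is complex

NoneType, complex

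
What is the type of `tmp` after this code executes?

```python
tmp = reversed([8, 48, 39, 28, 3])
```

reversed() on a list returns a list_reverseiterator

list_reverseiterator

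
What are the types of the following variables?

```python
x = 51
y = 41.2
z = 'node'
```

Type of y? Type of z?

y is float; z is str

float, str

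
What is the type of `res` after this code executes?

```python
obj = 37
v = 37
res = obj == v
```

Equality comparison returns bool

bool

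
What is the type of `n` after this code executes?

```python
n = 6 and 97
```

'and' returns the last value when all truthy (97, which is int)

int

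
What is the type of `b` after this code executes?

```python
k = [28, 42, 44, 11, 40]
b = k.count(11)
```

list.count() returns int

int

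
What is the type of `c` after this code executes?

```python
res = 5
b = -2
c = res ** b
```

int ** negative int returns float

float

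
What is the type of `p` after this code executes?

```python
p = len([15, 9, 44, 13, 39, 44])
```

len() always returns int

int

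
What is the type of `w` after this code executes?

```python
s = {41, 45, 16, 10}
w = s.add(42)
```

set.add() returns None (mutates in place)

NoneType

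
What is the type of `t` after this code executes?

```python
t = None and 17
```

'and' returns first falsy value (None)

NoneType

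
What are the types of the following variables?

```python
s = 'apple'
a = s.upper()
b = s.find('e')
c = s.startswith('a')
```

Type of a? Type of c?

str.upper() returns str; str.startswith() returns bool

str, bool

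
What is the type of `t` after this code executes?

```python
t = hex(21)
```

hex() returns str representation

str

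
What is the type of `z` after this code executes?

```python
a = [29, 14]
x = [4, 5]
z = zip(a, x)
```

zip() returns a zip iterator object

zip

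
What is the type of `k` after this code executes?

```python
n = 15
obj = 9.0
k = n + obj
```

int + float returns float (15 + 9.0 = 24.0)

float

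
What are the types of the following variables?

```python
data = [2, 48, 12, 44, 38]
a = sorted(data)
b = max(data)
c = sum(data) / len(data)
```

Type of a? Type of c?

sorted() returns list; int / int returns float

list, float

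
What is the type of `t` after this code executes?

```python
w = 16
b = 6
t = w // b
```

int // int returns int (16 // 6 = 2)

int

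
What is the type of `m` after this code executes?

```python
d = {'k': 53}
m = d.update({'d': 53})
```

dict.update() returns None

NoneType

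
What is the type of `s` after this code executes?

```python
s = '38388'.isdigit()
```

str.isdigit() returns bool

bool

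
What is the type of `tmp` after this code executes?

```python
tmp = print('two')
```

print() returns None

NoneType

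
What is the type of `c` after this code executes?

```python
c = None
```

None has type NoneType

NoneType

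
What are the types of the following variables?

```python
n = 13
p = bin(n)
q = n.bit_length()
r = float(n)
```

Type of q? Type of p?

int.bit_length() returns int; bin() returns str

int, str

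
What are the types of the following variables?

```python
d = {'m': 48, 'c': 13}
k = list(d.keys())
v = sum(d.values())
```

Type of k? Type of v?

list(...) returns list; sum of int values returns int

list, int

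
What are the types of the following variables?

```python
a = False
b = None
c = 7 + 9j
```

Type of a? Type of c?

a is bool; c is complex

bool, complex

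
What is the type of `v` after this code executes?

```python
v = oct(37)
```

oct() returns str representation

str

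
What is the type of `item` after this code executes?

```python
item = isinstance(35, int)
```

isinstance() returns bool

bool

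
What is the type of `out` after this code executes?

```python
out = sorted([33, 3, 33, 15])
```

sorted() always returns list

list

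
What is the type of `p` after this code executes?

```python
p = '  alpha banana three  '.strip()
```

str.strip() returns str

str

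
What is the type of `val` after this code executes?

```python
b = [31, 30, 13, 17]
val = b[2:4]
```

Slicing a list always returns a list

list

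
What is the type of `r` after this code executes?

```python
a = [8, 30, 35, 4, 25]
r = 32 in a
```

'in' operator returns bool

bool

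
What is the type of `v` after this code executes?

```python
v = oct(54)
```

oct() returns str representation

str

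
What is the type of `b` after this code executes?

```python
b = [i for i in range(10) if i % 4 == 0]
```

A list comprehension [...] produces a list

list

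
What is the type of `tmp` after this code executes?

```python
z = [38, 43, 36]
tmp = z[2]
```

Indexing a list of ints returns int (z[2] = 36)

int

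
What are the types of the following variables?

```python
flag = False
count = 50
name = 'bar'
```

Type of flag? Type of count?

flag is bool; count is int

bool, int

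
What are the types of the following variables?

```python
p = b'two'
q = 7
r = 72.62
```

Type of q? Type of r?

q is int; r is float

int, float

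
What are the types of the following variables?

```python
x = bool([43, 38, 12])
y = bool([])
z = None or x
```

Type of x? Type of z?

bool() returns bool; None or <bool> returns the bool

bool, bool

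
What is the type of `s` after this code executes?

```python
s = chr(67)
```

chr() returns str (single character)

str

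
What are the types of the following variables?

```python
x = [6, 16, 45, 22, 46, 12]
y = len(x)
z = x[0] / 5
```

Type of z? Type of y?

int / int returns float; len() returns int

float, int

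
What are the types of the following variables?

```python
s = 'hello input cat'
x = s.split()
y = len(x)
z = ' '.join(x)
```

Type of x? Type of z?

str.split() returns list; str.join() returns str

list, str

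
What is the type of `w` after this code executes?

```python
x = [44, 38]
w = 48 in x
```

'in' operator returns bool

bool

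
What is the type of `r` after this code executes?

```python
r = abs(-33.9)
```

abs() of float returns float

float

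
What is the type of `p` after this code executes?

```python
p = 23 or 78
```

'or' returns the first truthy value (23, which is int)

int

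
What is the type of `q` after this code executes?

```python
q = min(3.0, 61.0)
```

min() of floats returns float

float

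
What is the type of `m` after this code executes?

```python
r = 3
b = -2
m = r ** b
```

int ** negative int returns float

float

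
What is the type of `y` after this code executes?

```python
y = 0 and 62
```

'and' returns the first falsy value (0, which is int)

int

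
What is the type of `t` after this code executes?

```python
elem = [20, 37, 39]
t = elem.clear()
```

list.clear() returns None

NoneType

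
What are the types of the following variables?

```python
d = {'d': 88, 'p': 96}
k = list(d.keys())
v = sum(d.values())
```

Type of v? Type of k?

sum of int values returns int; list(...) returns list

int, list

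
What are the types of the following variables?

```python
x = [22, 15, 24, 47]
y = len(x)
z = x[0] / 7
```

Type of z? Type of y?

int / int returns float; len() returns int

float, int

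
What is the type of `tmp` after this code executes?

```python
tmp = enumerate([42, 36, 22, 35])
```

enumerate() returns an enumerate iterator object

enumerate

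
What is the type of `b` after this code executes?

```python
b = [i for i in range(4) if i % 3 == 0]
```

A list comprehension [...] produces a list

list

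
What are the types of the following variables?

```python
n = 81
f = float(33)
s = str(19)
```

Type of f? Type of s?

f is float; s is str

float, str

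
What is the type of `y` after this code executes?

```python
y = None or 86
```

'or' with None returns the other value (86, int)

int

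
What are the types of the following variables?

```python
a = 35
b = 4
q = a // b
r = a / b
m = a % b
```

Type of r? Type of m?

int / int returns float; int % int returns int

float, int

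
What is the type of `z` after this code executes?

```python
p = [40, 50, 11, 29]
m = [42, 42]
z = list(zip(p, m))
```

list(zip(...)) returns a list of tuples

list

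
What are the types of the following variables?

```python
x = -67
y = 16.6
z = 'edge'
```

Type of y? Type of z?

y is float; z is str

float, str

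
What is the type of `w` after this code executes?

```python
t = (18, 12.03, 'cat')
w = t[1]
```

Index 1 of tuple is 12.03 which is float

float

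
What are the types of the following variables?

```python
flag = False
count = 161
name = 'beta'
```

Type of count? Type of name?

count is int; name is str

int, str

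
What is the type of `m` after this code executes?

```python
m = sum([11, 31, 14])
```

sum() of ints returns int

int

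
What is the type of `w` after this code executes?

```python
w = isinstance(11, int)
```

isinstance() returns bool

bool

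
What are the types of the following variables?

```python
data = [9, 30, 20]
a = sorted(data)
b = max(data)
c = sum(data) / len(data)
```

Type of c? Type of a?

int / int returns float; sorted() returns list

float, list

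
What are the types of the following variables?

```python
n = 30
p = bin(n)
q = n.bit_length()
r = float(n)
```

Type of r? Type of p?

float() returns float; bin() returns str

float, str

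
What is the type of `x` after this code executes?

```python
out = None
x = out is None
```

'is' comparison returns bool

bool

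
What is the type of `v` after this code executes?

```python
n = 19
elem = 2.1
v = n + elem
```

int + float returns float (19 + 2.1 = 21.1)

float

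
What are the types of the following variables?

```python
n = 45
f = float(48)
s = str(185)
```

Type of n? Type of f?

n is int; f is float

int, float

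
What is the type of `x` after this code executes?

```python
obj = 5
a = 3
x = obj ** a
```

int ** positive int returns int (5 ** 3 = 125)

int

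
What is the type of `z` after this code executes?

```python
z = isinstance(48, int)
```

isinstance() returns bool

bool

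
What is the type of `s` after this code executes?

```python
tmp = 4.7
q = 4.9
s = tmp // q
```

float // float returns float (floor division preserves float type)

float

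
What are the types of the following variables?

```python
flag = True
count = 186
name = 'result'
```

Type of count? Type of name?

count is int; name is str

int, str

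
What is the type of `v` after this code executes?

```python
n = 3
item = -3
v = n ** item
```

int ** negative int returns float

float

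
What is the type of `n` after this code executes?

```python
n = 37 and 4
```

'and' returns the last value when all truthy (4, which is int)

int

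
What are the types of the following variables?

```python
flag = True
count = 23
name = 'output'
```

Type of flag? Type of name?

flag is bool; name is str

bool, str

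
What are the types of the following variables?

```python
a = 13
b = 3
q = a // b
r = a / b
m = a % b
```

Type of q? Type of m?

int // int returns int; int % int returns int

int, int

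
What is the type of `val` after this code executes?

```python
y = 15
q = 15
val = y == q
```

Equality comparison returns bool

bool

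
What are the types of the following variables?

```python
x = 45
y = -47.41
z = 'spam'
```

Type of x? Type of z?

x is int; z is str

int, str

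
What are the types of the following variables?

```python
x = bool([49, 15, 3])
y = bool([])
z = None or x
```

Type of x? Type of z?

bool() returns bool; None or <bool> returns the bool

bool, bool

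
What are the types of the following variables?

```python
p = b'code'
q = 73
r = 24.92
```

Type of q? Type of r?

q is int; r is float

int, float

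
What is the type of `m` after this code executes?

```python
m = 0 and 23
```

'and' returns the first falsy value (0, which is int)

int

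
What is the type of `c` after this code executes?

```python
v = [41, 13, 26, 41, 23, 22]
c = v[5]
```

Indexing a list of ints returns int (v[5] = 22)

int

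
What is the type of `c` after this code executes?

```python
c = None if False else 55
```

Ternary: condition is False, else branch (55) taken → int

int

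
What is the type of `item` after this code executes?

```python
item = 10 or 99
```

'or' returns the first truthy value (10, which is int)

int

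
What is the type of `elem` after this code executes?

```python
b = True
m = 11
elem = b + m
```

bool + int returns int (True is 1, so 1 + 11 = 12)

int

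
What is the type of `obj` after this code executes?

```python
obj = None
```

None has type NoneType

NoneType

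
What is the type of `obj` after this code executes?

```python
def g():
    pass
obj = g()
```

A function with no return statement returns None

NoneType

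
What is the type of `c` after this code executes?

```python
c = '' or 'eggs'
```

'or' returns first truthy value ('eggs', which is str)

str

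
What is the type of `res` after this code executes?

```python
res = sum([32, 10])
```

sum() of ints returns int

int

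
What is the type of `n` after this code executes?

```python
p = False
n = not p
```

'not' always returns bool

bool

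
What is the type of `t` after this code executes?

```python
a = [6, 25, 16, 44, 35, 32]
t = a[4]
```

Indexing a list of ints returns int (a[4] = 35)

int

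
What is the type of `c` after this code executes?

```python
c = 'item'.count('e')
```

str.count() returns int

int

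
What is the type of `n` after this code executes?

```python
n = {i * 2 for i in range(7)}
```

A set comprehension {expr for x in iterable} produces a set

set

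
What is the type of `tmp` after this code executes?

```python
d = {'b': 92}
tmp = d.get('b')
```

dict.get() returns the value (int) when key is found

int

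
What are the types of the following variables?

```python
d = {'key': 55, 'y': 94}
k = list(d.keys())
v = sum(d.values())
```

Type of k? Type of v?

list(...) returns list; sum of int values returns int

list, int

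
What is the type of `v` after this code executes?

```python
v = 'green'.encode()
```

str.encode() returns bytes

bytes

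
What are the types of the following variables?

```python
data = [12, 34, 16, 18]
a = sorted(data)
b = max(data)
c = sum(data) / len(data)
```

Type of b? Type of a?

max of ints returns int; sorted() returns list

int, list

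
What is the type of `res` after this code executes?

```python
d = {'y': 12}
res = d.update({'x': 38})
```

dict.update() returns None

NoneType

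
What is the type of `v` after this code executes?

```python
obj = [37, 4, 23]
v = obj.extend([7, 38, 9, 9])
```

list.extend() returns None

NoneType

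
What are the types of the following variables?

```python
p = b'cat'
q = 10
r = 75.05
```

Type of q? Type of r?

q is int; r is float

int, float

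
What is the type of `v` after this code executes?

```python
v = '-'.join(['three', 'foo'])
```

str.join() returns str

str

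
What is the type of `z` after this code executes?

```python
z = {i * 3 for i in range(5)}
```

A set comprehension {expr for x in iterable} produces a set

set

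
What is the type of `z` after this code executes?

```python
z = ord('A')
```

ord() returns int (Unicode code point)

int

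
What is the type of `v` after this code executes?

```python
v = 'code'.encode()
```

str.encode() returns bytes

bytes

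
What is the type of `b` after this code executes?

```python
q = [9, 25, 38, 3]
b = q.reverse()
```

list.reverse() returns None

NoneType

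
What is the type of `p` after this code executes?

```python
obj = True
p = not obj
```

'not' always returns bool

bool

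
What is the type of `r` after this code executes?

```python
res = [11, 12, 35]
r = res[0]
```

Indexing a list of ints returns int (res[0] = 11)

int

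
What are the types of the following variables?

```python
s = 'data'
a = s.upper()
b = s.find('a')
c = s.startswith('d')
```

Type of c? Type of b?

str.startswith() returns bool; str.find() returns int

bool, int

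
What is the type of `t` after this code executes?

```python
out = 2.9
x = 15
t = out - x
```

float - int returns float (2.9 - 15 = -12.1)

float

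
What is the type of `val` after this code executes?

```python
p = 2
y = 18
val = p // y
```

int // int returns int (2 // 18 = 0)

int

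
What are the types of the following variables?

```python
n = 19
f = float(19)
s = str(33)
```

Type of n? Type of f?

n is int; f is float

int, float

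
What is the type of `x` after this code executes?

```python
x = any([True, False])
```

any() returns bool

bool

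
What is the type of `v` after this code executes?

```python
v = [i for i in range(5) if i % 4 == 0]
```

A list comprehension [...] produces a list

list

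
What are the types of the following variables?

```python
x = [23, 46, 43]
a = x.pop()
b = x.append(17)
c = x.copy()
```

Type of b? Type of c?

list.append() returns None; list.copy() returns list

NoneType, list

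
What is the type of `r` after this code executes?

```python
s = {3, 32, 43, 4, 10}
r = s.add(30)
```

set.add() returns None (mutates in place)

NoneType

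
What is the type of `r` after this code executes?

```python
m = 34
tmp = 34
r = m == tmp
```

Equality comparison returns bool

bool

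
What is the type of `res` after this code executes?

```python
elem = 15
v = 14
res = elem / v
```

int / int always returns float in Python 3 (15 / 14 = 1.07143)

float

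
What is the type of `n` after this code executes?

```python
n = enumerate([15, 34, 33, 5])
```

enumerate() returns an enumerate iterator object

enumerate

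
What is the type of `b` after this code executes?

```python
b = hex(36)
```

hex() returns str representation

str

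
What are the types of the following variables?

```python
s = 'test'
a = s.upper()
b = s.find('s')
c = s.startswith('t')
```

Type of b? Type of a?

str.find() returns int; str.upper() returns str

int, str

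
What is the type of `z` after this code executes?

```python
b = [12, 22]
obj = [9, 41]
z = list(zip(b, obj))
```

list(zip(...)) returns a list of tuples

list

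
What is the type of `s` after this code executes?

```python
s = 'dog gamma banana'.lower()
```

str.lower() returns str

str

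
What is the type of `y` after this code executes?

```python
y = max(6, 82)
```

max() of ints returns int

int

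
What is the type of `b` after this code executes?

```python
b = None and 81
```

'and' returns first falsy value (None)

NoneType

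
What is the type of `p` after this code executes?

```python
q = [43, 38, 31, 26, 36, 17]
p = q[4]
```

Indexing a list of ints returns int (q[4] = 36)

int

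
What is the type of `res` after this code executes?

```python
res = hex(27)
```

hex() returns str representation

str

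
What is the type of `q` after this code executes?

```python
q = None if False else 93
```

Ternary: condition is False, else branch (93) taken → int

int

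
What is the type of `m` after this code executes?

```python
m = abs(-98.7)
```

abs() of float returns float

float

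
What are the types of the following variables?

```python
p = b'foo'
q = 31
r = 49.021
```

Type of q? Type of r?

q is int; r is float

int, float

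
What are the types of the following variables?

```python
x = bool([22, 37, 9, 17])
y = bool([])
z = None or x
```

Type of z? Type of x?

None or <bool> returns the bool; bool() returns bool

bool, bool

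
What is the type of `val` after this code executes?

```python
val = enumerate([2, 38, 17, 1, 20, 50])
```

enumerate() returns an enumerate iterator object

enumerate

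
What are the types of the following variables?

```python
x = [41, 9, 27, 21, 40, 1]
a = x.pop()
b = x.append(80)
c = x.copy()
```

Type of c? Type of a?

list.copy() returns list; list.pop() returns the element (int)

list, int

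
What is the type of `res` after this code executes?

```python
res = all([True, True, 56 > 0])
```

all() returns bool

bool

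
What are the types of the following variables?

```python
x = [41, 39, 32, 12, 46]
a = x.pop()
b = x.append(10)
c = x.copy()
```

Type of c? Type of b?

list.copy() returns list; list.append() returns None

list, NoneType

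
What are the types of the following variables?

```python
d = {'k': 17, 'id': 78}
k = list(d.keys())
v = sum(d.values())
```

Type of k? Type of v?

list(...) returns list; sum of int values returns int

list, int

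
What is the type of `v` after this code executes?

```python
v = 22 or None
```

'or' returns first truthy value (22, int)

int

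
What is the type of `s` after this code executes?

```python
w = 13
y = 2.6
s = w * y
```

int * float returns float (13 * 2.6 = 33.8)

float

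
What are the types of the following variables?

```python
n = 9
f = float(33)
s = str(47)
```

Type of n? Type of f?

n is int; f is float

int, float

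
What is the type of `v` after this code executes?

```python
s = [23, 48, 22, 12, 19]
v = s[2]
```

Indexing a list of ints returns int (s[2] = 22)

int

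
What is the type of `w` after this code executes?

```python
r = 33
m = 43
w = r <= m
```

Comparison operators return bool

bool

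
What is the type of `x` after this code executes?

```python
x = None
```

None has type NoneType

NoneType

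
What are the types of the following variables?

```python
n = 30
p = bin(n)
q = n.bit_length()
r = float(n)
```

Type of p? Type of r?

bin() returns str; float() returns float

str, float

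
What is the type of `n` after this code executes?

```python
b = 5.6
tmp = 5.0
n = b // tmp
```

float // float returns float (floor division preserves float type)

float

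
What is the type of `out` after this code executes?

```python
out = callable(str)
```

callable() returns bool

bool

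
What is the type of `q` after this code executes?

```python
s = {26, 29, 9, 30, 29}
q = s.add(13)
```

set.add() returns None (mutates in place)

NoneType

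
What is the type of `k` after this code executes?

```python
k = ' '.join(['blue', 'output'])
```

str.join() returns str

str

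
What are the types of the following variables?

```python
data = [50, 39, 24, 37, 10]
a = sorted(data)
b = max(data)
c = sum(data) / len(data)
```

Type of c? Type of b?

int / int returns float; max of ints returns int

float, int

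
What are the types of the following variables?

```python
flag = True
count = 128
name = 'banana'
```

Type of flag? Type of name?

flag is bool; name is str

bool, str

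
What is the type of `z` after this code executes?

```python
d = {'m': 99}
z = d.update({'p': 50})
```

dict.update() returns None

NoneType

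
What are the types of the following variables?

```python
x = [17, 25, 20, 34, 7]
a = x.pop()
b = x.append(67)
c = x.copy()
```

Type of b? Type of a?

list.append() returns None; list.pop() returns the element (int)

NoneType, int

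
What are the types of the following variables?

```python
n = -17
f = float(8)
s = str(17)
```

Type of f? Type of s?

f is float; s is str

float, str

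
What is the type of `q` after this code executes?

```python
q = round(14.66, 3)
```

round() with ndigits arg returns float

float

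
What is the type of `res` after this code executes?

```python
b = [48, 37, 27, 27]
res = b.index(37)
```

list.index() returns int

int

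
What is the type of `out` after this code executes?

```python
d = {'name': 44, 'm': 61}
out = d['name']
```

Accessing dict[str, int] with key 'name' returns int value 44

int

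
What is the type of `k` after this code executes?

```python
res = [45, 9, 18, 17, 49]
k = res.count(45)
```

list.count() returns int

int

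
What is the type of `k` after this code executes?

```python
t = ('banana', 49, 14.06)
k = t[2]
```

Index 2 of tuple is 14.06 which is float

float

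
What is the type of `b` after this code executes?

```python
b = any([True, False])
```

any() returns bool

bool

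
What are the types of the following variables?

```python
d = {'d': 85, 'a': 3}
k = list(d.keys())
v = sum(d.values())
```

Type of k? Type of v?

list(...) returns list; sum of int values returns int

list, int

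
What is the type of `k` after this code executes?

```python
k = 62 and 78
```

'and' returns the last value when all truthy (78, which is int)

int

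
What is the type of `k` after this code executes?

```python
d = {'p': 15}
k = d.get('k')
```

dict.get() returns None when key 'k' is not found and no default given

NoneType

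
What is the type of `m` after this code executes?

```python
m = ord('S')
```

ord() returns int (Unicode code point)

int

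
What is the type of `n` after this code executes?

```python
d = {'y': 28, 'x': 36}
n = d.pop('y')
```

dict.pop() returns the value (int)

int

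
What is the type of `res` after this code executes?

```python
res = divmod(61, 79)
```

divmod() returns a tuple (quotient, remainder)

tuple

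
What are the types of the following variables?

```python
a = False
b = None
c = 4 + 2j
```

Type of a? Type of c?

a is bool; c is complex

bool, complex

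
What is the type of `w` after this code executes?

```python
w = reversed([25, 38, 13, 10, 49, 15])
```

reversed() on a list returns a list_reverseiterator

list_reverseiterator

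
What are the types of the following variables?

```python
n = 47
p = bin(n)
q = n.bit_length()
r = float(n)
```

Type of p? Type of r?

bin() returns str; float() returns float

str, float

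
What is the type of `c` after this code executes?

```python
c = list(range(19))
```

list(range(...)) returns list

list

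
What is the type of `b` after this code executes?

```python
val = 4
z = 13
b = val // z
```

int // int returns int (4 // 13 = 0)

int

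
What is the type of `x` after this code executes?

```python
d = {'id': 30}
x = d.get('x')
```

dict.get() returns None when key 'x' is not found and no default given

NoneType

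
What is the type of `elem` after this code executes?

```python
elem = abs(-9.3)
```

abs() of float returns float

float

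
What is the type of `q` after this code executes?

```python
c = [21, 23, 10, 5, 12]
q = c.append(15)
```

list.append() returns None (mutates in place)

NoneType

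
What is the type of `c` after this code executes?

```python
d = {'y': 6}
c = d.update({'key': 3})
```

dict.update() returns None

NoneType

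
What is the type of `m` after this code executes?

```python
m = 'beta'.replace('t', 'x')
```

str.replace() returns str

str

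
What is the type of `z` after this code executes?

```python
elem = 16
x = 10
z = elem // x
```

int // int returns int (16 // 10 = 1)

int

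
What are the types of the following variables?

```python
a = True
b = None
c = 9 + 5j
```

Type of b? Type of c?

b is NoneType; c is complex

NoneType, complex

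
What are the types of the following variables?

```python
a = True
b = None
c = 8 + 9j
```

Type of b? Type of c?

b is NoneType; c is complex

NoneType, complex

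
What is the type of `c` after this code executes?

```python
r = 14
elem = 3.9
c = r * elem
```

int * float returns float (14 * 3.9 = 54.6)

float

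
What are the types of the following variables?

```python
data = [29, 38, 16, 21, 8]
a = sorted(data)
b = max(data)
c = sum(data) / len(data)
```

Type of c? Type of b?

int / int returns float; max of ints returns int

float, int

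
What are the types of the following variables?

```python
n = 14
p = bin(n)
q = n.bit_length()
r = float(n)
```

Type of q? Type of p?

int.bit_length() returns int; bin() returns str

int, str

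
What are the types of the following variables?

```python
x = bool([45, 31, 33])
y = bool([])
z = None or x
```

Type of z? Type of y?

None or <bool> returns the bool; bool() returns bool

bool, bool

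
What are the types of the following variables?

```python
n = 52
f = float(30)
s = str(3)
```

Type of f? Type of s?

f is float; s is str

float, str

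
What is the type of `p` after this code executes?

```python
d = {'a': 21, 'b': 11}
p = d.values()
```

.values() returns a dict_values view object

dict_values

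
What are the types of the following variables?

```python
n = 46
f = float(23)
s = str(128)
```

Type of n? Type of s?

n is int; s is str

int, str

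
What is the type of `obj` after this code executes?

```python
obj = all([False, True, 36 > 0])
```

all() returns bool

bool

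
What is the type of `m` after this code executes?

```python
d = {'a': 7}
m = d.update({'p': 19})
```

dict.update() returns None

NoneType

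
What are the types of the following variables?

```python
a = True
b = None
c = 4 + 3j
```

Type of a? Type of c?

a is bool; c is complex

bool, complex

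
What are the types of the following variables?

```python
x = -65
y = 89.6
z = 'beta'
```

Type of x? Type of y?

x is int; y is float

int, float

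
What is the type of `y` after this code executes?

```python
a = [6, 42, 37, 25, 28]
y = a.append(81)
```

list.append() returns None (mutates in place)

NoneType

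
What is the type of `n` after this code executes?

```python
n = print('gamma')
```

print() returns None

NoneType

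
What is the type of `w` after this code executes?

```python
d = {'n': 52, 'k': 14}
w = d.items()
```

dict.items() returns a dict_items view

dict_items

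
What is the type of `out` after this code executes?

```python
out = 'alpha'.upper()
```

str.upper() returns str

str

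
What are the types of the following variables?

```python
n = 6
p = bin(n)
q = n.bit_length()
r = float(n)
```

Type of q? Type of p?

int.bit_length() returns int; bin() returns str

int, str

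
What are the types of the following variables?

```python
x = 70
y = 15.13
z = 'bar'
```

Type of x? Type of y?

x is int; y is float

int, float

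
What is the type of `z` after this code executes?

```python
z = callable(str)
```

callable() returns bool

bool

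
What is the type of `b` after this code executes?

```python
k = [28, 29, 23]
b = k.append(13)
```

list.append() returns None (mutates in place)

NoneType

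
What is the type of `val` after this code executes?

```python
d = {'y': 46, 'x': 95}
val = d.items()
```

dict.items() returns a dict_items view

dict_items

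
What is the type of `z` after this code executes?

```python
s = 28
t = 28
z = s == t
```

Equality comparison returns bool

bool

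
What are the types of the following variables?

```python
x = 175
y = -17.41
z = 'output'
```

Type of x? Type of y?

x is int; y is float

int, float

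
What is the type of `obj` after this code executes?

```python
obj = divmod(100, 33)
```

divmod() returns a tuple (quotient, remainder)

tuple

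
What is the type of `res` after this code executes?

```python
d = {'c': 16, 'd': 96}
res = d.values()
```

.values() returns a dict_values view object

dict_values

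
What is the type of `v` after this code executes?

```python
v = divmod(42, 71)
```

divmod() returns a tuple (quotient, remainder)

tuple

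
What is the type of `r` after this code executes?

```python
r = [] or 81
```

'or' returns first truthy value (81, which is int)

int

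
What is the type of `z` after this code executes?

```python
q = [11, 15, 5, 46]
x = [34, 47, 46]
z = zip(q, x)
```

zip() returns a zip iterator object

zip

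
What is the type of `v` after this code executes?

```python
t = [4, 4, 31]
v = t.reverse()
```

list.reverse() returns None

NoneType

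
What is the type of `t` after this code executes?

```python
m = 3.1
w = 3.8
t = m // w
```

float // float returns float (floor division preserves float type)

float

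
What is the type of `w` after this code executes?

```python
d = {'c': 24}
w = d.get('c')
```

dict.get() returns the value (int) when key is found

int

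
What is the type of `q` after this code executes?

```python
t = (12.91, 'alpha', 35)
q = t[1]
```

Index 1 of tuple is 'alpha' which is str

str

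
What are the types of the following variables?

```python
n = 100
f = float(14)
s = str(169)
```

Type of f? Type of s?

f is float; s is str

float, str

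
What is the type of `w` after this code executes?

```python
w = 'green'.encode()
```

str.encode() returns bytes

bytes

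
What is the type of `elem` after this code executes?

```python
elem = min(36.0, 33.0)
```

min() of floats returns float

float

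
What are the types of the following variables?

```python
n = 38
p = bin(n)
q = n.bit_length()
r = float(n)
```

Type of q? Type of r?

int.bit_length() returns int; float() returns float

int, float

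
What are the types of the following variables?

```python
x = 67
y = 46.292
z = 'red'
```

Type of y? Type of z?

y is float; z is str

float, str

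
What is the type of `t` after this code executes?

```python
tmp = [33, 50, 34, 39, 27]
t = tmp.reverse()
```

list.reverse() returns None

NoneType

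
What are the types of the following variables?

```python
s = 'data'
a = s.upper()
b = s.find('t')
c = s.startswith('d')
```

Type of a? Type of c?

str.upper() returns str; str.startswith() returns bool

str, bool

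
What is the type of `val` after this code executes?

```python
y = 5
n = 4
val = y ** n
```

int ** positive int returns int (5 ** 4 = 625)

int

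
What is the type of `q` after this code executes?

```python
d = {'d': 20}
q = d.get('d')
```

dict.get() returns the value (int) when key is found

int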